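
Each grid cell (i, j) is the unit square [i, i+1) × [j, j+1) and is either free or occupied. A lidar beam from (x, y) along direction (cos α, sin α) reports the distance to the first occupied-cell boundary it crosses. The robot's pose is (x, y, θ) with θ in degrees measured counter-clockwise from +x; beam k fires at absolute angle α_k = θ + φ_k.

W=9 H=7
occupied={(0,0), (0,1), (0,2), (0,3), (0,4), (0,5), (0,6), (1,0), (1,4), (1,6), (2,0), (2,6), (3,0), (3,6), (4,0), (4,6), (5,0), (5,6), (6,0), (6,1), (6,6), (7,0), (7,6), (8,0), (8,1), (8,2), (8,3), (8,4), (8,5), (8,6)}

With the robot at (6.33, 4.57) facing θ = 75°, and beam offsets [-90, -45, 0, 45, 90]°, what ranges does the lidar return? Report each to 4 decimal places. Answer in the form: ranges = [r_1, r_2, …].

ranges = [1.7289, 1.9283, 1.4804, 1.6512, 5.5180]

beam 1: φ=-90°, α=345°
  d=(0.9659,-0.2588)  start (6,4)  tX=0.6936 tY=2.2023  stride 1/|dx|=1.0353 1/|dy|=3.8637
    cross x-line → (7,4), t=0.6936
    cross x-line → (8,4), t=1.7289 (wall)
  → r_1 = 1.7289
beam 2: φ=-45°, α=30°
  d=(0.8660,0.5000)  start (6,4)  tX=0.7736 tY=0.8600  stride 1/|dx|=1.1547 1/|dy|=2.0000
    cross x-line → (7,4), t=0.7736
    cross y-line → (7,5), t=0.8600
    cross x-line → (8,5), t=1.9283 (wall)
  → r_2 = 1.9283
beam 3: φ=0°, α=75°
  d=(0.2588,0.9659)  start (6,4)  tX=2.5887 tY=0.4452  stride 1/|dx|=3.8637 1/|dy|=1.0353
    cross y-line → (6,5), t=0.4452
    cross y-line → (6,6), t=1.4804 (wall)
  → r_3 = 1.4804
beam 4: φ=45°, α=120°
  d=(-0.5000,0.8660)  start (6,4)  tX=0.6600 tY=0.4965  stride 1/|dx|=2.0000 1/|dy|=1.1547
    cross y-line → (6,5), t=0.4965
    cross x-line → (5,5), t=0.6600
    cross y-line → (5,6), t=1.6512 (wall)
  → r_4 = 1.6512
beam 5: φ=90°, α=165°
  d=(-0.9659,0.2588)  start (6,4)  tX=0.3416 tY=1.6614  stride 1/|dx|=1.0353 1/|dy|=3.8637
    cross x-line → (5,4), t=0.3416
    cross x-line → (4,4), t=1.3769
    cross y-line → (4,5), t=1.6614
    cross x-line → (3,5), t=2.4122
    cross x-line → (2,5), t=3.4475
    cross x-line → (1,5), t=4.4827
    cross x-line → (0,5), t=5.5180 (wall)
  → r_5 = 5.5180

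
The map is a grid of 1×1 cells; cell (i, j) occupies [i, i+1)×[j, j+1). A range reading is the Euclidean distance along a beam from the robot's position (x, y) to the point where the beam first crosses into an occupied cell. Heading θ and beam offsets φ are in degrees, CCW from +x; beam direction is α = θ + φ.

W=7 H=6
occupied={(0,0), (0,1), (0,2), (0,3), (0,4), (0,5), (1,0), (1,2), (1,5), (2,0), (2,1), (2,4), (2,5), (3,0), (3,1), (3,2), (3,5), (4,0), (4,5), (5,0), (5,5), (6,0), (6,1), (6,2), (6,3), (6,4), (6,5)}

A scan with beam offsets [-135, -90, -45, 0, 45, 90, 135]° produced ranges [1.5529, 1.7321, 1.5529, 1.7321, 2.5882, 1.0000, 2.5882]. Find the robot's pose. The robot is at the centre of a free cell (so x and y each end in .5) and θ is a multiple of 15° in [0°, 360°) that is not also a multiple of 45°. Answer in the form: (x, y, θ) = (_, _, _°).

Candidates: 15 free-cell centres × 16 headings = 240 poses. Raycast each; keep the one whose scan matches to 4 dp.
  (2.5, 2.5, 30°): beam 1 = 0.5176 ≠ 1.5529 ✗
  (1.5, 4.5, 285°): beam 1 = 0.5774 ≠ 1.5529 ✗
  (1.5, 4.5, 150°): beam 1 = 0.5176 ≠ 1.5529 ✗
  (5.5, 4.5, 285°): beam 1 = 1.0000 ≠ 1.5529 ✗
  …
  (4.5, 3.5, 150°): r_1=1.5529, r_2=1.7321, r_3=1.5529, r_4=1.7321, r_5=2.5882, r_6=1.0000, r_7=2.5882 — all match ✓
No second candidate reproduces the full scan.

(x, y, θ) = (4.5, 3.5, 150°)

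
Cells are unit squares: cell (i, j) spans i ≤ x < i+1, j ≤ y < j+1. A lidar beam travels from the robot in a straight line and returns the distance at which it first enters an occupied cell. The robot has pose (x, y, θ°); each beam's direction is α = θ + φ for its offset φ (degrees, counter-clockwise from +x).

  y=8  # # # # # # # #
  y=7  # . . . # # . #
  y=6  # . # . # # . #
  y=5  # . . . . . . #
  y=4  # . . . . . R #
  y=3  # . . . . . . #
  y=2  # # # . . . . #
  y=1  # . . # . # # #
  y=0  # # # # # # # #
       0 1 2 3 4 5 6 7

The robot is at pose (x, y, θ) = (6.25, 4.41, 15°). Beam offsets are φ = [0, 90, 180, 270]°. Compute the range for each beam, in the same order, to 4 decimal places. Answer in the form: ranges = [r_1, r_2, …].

ranges = [0.7765, 1.6461, 5.4352, 2.4950]

beam 1: φ=0°, α=15°
  direction (0.9659, 0.2588); cell (6,4); t to first gridline: x 0.7765, y 2.2796 (then +1.0353 / +3.8637)
    (7,4) via x @ 0.7765  # hit
  → r_1 = 0.7765
beam 2: φ=90°, α=105°
  direction (-0.2588, 0.9659); cell (6,4); t to first gridline: x 0.9659, y 0.6108 (then +3.8637 / +1.0353)
    (6,5) via y @ 0.6108
    (5,5) via x @ 0.9659
    (5,6) via y @ 1.6461  # hit
  → r_2 = 1.6461
beam 3: φ=180°, α=195°
  direction (-0.9659, -0.2588); cell (6,4); t to first gridline: x 0.2588, y 1.5841 (then +1.0353 / +3.8637)
    (5,4) via x @ 0.2588
    (4,4) via x @ 1.2941
    (4,3) via y @ 1.5841
    (3,3) via x @ 2.3294
    (2,3) via x @ 3.3646
    (1,3) via x @ 4.3999
    (0,3) via x @ 5.4352  # hit
  → r_3 = 5.4352
beam 4: φ=270°, α=285°
  direction (0.2588, -0.9659); cell (6,4); t to first gridline: x 2.8978, y 0.4245 (then +3.8637 / +1.0353)
    (6,3) via y @ 0.4245
    (6,2) via y @ 1.4597
    (6,1) via y @ 2.4950  # hit
  → r_4 = 2.4950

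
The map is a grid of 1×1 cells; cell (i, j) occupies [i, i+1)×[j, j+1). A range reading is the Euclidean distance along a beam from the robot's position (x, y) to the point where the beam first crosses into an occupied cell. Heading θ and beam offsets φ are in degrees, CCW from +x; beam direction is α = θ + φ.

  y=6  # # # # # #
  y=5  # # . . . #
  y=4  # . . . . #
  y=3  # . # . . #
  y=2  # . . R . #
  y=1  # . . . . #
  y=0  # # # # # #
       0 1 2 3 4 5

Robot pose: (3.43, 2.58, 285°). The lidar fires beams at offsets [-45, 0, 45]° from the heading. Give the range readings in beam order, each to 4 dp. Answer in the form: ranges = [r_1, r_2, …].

beam 1: φ=-45°, α=240°
  d=(-0.5000,-0.8660)  start (3,2)  tX=0.8600 tY=0.6697  stride 1/|dx|=2.0000 1/|dy|=1.1547
    cross y-line → (3,1), t=0.6697
    cross x-line → (2,1), t=0.8600
    cross y-line → (2,0), t=1.8244 (wall)
  → r_1 = 1.8244
beam 2: φ=0°, α=285°
  d=(0.2588,-0.9659)  start (3,2)  tX=2.2023 tY=0.6005  stride 1/|dx|=3.8637 1/|dy|=1.0353
    cross y-line → (3,1), t=0.6005
    cross y-line → (3,0), t=1.6357 (wall)
  → r_2 = 1.6357
beam 3: φ=45°, α=330°
  d=(0.8660,-0.5000)  start (3,2)  tX=0.6582 tY=1.1600  stride 1/|dx|=1.1547 1/|dy|=2.0000
    cross x-line → (4,2), t=0.6582
    cross y-line → (4,1), t=1.1600
    cross x-line → (5,1), t=1.8129 (wall)
  → r_3 = 1.8129

ranges = [1.8244, 1.6357, 1.8129]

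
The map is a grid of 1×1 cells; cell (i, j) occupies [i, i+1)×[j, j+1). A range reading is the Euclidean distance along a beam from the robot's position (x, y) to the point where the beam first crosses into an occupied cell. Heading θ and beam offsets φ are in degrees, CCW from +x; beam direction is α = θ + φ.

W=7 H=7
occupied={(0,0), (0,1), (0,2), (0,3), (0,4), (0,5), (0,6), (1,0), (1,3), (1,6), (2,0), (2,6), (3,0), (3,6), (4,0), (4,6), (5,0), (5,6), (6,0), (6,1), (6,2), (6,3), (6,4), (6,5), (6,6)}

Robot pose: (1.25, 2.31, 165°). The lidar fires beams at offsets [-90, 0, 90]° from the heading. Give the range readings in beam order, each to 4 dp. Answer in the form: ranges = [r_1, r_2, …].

ranges = [0.7143, 0.2588, 0.9659]

beam 1: φ=-90°, α=75°
  cosα=0.2588 sinα=0.9659 | (1,2) | tMaxX 2.8978 tMaxY 0.7143 | tΔX 3.8637 tΔY 1.0353
    t=0.7143 [y] (1,3) — stop
  → r_1 = 0.7143
beam 2: φ=0°, α=165°
  cosα=-0.9659 sinα=0.2588 | (1,2) | tMaxX 0.2588 tMaxY 2.6660 | tΔX 1.0353 tΔY 3.8637
    t=0.2588 [x] (0,2) — stop
  → r_2 = 0.2588
beam 3: φ=90°, α=255°
  cosα=-0.2588 sinα=-0.9659 | (1,2) | tMaxX 0.9659 tMaxY 0.3209 | tΔX 3.8637 tΔY 1.0353
    t=0.3209 [y] (1,1)
    t=0.9659 [x] (0,1) — stop
  → r_3 = 0.9659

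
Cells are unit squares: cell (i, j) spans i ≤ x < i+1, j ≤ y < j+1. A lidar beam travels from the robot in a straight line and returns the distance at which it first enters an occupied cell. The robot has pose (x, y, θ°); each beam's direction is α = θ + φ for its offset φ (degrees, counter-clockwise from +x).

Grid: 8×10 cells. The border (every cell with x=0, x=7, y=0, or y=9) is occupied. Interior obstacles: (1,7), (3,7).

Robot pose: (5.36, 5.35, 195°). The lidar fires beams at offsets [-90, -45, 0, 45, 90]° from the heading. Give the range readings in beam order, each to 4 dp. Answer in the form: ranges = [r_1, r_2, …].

beam 1: φ=-90°, α=105°
  dir = (cos 105°, sin 105°) = (-0.2588, 0.9659); from cell (5,5)
  next x-line at t=1.3909, next y-line at t=0.6729; Δt_x=3.8637, Δt_y=1.0353
    y: enter (5,6) at t=0.6729
    x: enter (4,6) at t=1.3909
    y: enter (4,7) at t=1.7082
    y: enter (4,8) at t=2.7435
    y: enter (4,9) at t=3.7788 ← occupied
  → r_1 = 3.7788
beam 2: φ=-45°, α=150°
  dir = (cos 150°, sin 150°) = (-0.8660, 0.5000); from cell (5,5)
  next x-line at t=0.4157, next y-line at t=1.3000; Δt_x=1.1547, Δt_y=2.0000
    x: enter (4,5) at t=0.4157
    y: enter (4,6) at t=1.3000
    x: enter (3,6) at t=1.5704
    x: enter (2,6) at t=2.7251
    y: enter (2,7) at t=3.3000
    x: enter (1,7) at t=3.8798 ← occupied
  → r_2 = 3.8798
beam 3: φ=0°, α=195°
  dir = (cos 195°, sin 195°) = (-0.9659, -0.2588); from cell (5,5)
  next x-line at t=0.3727, next y-line at t=1.3523; Δt_x=1.0353, Δt_y=3.8637
    x: enter (4,5) at t=0.3727
    y: enter (4,4) at t=1.3523
    x: enter (3,4) at t=1.4080
    x: enter (2,4) at t=2.4433
    x: enter (1,4) at t=3.4785
    x: enter (0,4) at t=4.5138 ← occupied
  → r_3 = 4.5138
beam 4: φ=45°, α=240°
  dir = (cos 240°, sin 240°) = (-0.5000, -0.8660); from cell (5,5)
  next x-line at t=0.7200, next y-line at t=0.4041; Δt_x=2.0000, Δt_y=1.1547
    y: enter (5,4) at t=0.4041
    x: enter (4,4) at t=0.7200
    y: enter (4,3) at t=1.5588
    y: enter (4,2) at t=2.7135
    x: enter (3,2) at t=2.7200
    y: enter (3,1) at t=3.8682
    x: enter (2,1) at t=4.7200
    y: enter (2,0) at t=5.0229 ← occupied
  → r_4 = 5.0229
beam 5: φ=90°, α=285°
  dir = (cos 285°, sin 285°) = (0.2588, -0.9659); from cell (5,5)
  next x-line at t=2.4728, next y-line at t=0.3623; Δt_x=3.8637, Δt_y=1.0353
    y: enter (5,4) at t=0.3623
    y: enter (5,3) at t=1.3976
    y: enter (5,2) at t=2.4329
    x: enter (6,2) at t=2.4728
    y: enter (6,1) at t=3.4682
    y: enter (6,0) at t=4.5035 ← occupied
  → r_5 = 4.5035

ranges = [3.7788, 3.8798, 4.5138, 5.0229, 4.5035]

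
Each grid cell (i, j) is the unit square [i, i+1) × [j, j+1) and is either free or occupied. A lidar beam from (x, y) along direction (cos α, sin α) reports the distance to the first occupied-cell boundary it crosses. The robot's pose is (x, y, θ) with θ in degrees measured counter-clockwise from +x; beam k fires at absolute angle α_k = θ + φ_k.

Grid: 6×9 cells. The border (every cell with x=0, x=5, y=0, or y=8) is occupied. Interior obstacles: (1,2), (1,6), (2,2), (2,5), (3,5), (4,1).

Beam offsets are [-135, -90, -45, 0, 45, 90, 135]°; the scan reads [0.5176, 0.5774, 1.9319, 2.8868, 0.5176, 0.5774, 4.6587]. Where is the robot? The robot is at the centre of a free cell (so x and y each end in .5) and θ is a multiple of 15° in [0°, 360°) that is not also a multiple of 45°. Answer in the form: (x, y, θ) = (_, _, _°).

The pose lattice has 22·16 = 352 candidates. Test each by forward raycasting.
  (2.5, 7.5, 15°): beam 1 = 1.0000 ≠ 0.5176 ✗
  (2.5, 4.5, 195°): beam 1 = 0.5774 ≠ 0.5176 ✗
  (1.5, 5.5, 330°): beam 2 = 1.0000 ≠ 0.5774 ✗
  …
  (4.5, 5.5, 120°): r_1=0.5176, r_2=0.5774, r_3=1.9319, r_4=2.8868, r_5=0.5176, r_6=0.5774, r_7=4.6587 — all match ✓
Only this pose fits every beam.

(x, y, θ) = (4.5, 5.5, 120°)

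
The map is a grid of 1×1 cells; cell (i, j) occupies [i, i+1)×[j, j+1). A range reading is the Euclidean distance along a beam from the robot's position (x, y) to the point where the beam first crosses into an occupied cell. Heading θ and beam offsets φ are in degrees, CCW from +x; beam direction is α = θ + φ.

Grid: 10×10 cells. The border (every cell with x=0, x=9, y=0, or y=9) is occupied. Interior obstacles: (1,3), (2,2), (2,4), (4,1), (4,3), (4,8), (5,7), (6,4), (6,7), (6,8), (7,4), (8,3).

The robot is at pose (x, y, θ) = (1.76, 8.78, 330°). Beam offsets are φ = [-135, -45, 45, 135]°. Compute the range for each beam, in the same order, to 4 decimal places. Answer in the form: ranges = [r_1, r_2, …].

ranges = [0.7868, 3.9133, 0.8500, 0.2278]

beam 1: φ=-135°, α=195°
  d=(-0.9659,-0.2588)  start (1,8)  tX=0.7868 tY=3.0137  stride 1/|dx|=1.0353 1/|dy|=3.8637
    cross x-line → (0,8), t=0.7868 (wall)
  → r_1 = 0.7868
beam 2: φ=-45°, α=285°
  d=(0.2588,-0.9659)  start (1,8)  tX=0.9273 tY=0.8075  stride 1/|dx|=3.8637 1/|dy|=1.0353
    cross y-line → (1,7), t=0.8075
    cross x-line → (2,7), t=0.9273
    cross y-line → (2,6), t=1.8428
    cross y-line → (2,5), t=2.8781
    cross y-line → (2,4), t=3.9133 (wall)
  → r_2 = 3.9133
beam 3: φ=45°, α=15°
  d=(0.9659,0.2588)  start (1,8)  tX=0.2485 tY=0.8500  stride 1/|dx|=1.0353 1/|dy|=3.8637
    cross x-line → (2,8), t=0.2485
    cross y-line → (2,9), t=0.8500 (wall)
  → r_3 = 0.8500
beam 4: φ=135°, α=105°
  d=(-0.2588,0.9659)  start (1,8)  tX=2.9364 tY=0.2278  stride 1/|dx|=3.8637 1/|dy|=1.0353
    cross y-line → (1,9), t=0.2278 (wall)
  → r_4 = 0.2278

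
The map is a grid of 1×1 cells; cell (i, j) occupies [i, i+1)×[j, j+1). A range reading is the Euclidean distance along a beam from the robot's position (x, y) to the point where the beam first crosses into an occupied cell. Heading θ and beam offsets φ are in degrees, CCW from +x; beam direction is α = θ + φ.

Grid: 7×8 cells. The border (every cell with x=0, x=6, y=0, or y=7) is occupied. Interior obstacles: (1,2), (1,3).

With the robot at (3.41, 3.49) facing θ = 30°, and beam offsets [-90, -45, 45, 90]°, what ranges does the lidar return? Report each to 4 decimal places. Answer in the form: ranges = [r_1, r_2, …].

beam 1: φ=-90°, α=300°
  direction (0.5000, -0.8660); cell (3,3); t to first gridline: x 1.1800, y 0.5658 (then +2.0000 / +1.1547)
    (3,2) via y @ 0.5658
    (4,2) via x @ 1.1800
    (4,1) via y @ 1.7205
    (4,0) via y @ 2.8752  # hit
  → r_1 = 2.8752
beam 2: φ=-45°, α=345°
  direction (0.9659, -0.2588); cell (3,3); t to first gridline: x 0.6108, y 1.8932 (then +1.0353 / +3.8637)
    (4,3) via x @ 0.6108
    (5,3) via x @ 1.6461
    (5,2) via y @ 1.8932
    (6,2) via x @ 2.6814  # hit
  → r_2 = 2.6814
beam 3: φ=45°, α=75°
  direction (0.2588, 0.9659); cell (3,3); t to first gridline: x 2.2796, y 0.5280 (then +3.8637 / +1.0353)
    (3,4) via y @ 0.5280
    (3,5) via y @ 1.5633
    (4,5) via x @ 2.2796
    (4,6) via y @ 2.5985
    (4,7) via y @ 3.6338  # hit
  → r_3 = 3.6338
beam 4: φ=90°, α=120°
  direction (-0.5000, 0.8660); cell (3,3); t to first gridline: x 0.8200, y 0.5889 (then +2.0000 / +1.1547)
    (3,4) via y @ 0.5889
    (2,4) via x @ 0.8200
    (2,5) via y @ 1.7436
    (1,5) via x @ 2.8200
    (1,6) via y @ 2.8983
    (1,7) via y @ 4.0530  # hit
  → r_4 = 4.0530

ranges = [2.8752, 2.6814, 3.6338, 4.0530]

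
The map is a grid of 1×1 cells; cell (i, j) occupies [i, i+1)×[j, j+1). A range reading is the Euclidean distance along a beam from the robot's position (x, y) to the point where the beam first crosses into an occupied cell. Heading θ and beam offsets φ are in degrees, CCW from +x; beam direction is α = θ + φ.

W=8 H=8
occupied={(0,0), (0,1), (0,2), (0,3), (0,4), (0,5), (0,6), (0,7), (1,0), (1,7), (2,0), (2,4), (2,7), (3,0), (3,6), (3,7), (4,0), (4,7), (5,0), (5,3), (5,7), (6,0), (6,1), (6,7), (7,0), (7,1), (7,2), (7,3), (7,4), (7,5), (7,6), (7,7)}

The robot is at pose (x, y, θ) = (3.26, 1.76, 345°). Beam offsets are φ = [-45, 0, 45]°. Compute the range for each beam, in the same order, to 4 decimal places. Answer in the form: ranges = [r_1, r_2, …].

beam 1: φ=-45°, α=300°
  direction (0.5000, -0.8660); cell (3,1); t to first gridline: x 1.4800, y 0.8776 (then +2.0000 / +1.1547)
    (3,0) via y @ 0.8776  # hit
  → r_1 = 0.8776
beam 2: φ=0°, α=345°
  direction (0.9659, -0.2588); cell (3,1); t to first gridline: x 0.7661, y 2.9364 (then +1.0353 / +3.8637)
    (4,1) via x @ 0.7661
    (5,1) via x @ 1.8014
    (6,1) via x @ 2.8367  # hit
  → r_2 = 2.8367
beam 3: φ=45°, α=30°
  direction (0.8660, 0.5000); cell (3,1); t to first gridline: x 0.8545, y 0.4800 (then +1.1547 / +2.0000)
    (3,2) via y @ 0.4800
    (4,2) via x @ 0.8545
    (5,2) via x @ 2.0092
    (5,3) via y @ 2.4800  # hit
  → r_3 = 2.4800

ranges = [0.8776, 2.8367, 2.4800]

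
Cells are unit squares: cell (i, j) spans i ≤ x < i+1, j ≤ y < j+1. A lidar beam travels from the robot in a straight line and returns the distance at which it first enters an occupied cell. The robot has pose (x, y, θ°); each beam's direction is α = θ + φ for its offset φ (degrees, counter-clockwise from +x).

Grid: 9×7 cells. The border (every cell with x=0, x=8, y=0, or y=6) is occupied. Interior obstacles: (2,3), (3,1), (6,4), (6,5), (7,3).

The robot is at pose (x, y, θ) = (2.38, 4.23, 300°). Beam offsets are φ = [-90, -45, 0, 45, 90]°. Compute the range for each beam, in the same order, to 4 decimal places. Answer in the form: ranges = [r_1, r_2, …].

ranges = [1.5935, 0.2381, 0.2656, 5.8183, 3.5400]

beam 1: φ=-90°, α=210°
  dir = (cos 210°, sin 210°) = (-0.8660, -0.5000); from cell (2,4)
  next x-line at t=0.4388, next y-line at t=0.4600; Δt_x=1.1547, Δt_y=2.0000
    x: enter (1,4) at t=0.4388
    y: enter (1,3) at t=0.4600
    x: enter (0,3) at t=1.5935 ← occupied
  → r_1 = 1.5935
beam 2: φ=-45°, α=255°
  dir = (cos 255°, sin 255°) = (-0.2588, -0.9659); from cell (2,4)
  next x-line at t=1.4682, next y-line at t=0.2381; Δt_x=3.8637, Δt_y=1.0353
    y: enter (2,3) at t=0.2381 ← occupied
  → r_2 = 0.2381
beam 3: φ=0°, α=300°
  dir = (cos 300°, sin 300°) = (0.5000, -0.8660); from cell (2,4)
  next x-line at t=1.2400, next y-line at t=0.2656; Δt_x=2.0000, Δt_y=1.1547
    y: enter (2,3) at t=0.2656 ← occupied
  → r_3 = 0.2656
beam 4: φ=45°, α=345°
  dir = (cos 345°, sin 345°) = (0.9659, -0.2588); from cell (2,4)
  next x-line at t=0.6419, next y-line at t=0.8887; Δt_x=1.0353, Δt_y=3.8637
    x: enter (3,4) at t=0.6419
    y: enter (3,3) at t=0.8887
    x: enter (4,3) at t=1.6771
    x: enter (5,3) at t=2.7124
    x: enter (6,3) at t=3.7477
    y: enter (6,2) at t=4.7524
    x: enter (7,2) at t=4.7830
    x: enter (8,2) at t=5.8183 ← occupied
  → r_4 = 5.8183
beam 5: φ=90°, α=30°
  dir = (cos 30°, sin 30°) = (0.8660, 0.5000); from cell (2,4)
  next x-line at t=0.7159, next y-line at t=1.5400; Δt_x=1.1547, Δt_y=2.0000
    x: enter (3,4) at t=0.7159
    y: enter (3,5) at t=1.5400
    x: enter (4,5) at t=1.8706
    x: enter (5,5) at t=3.0253
    y: enter (5,6) at t=3.5400 ← occupied
  → r_5 = 3.5400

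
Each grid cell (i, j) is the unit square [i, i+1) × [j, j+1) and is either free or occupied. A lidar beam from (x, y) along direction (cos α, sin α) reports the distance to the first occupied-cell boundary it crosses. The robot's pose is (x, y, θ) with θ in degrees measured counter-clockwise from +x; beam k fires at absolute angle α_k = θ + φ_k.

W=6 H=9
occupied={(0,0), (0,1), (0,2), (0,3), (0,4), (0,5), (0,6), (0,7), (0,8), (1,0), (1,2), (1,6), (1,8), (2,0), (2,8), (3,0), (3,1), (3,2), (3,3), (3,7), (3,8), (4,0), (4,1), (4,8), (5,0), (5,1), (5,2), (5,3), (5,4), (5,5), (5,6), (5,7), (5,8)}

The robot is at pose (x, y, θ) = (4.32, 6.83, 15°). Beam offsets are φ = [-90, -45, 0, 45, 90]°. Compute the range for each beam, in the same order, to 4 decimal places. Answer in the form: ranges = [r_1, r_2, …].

beam 1: φ=-90°, α=285°
  dir = (cos 285°, sin 285°) = (0.2588, -0.9659); from cell (4,6)
  next x-line at t=2.6273, next y-line at t=0.8593; Δt_x=3.8637, Δt_y=1.0353
    y: enter (4,5) at t=0.8593
    y: enter (4,4) at t=1.8946
    x: enter (5,4) at t=2.6273 ← occupied
  → r_1 = 2.6273
beam 2: φ=-45°, α=330°
  dir = (cos 330°, sin 330°) = (0.8660, -0.5000); from cell (4,6)
  next x-line at t=0.7852, next y-line at t=1.6600; Δt_x=1.1547, Δt_y=2.0000
    x: enter (5,6) at t=0.7852 ← occupied
  → r_2 = 0.7852
beam 3: φ=0°, α=15°
  dir = (cos 15°, sin 15°) = (0.9659, 0.2588); from cell (4,6)
  next x-line at t=0.7040, next y-line at t=0.6568; Δt_x=1.0353, Δt_y=3.8637
    y: enter (4,7) at t=0.6568
    x: enter (5,7) at t=0.7040 ← occupied
  → r_3 = 0.7040
beam 4: φ=45°, α=60°
  dir = (cos 60°, sin 60°) = (0.5000, 0.8660); from cell (4,6)
  next x-line at t=1.3600, next y-line at t=0.1963; Δt_x=2.0000, Δt_y=1.1547
    y: enter (4,7) at t=0.1963
    y: enter (4,8) at t=1.3510 ← occupied
  → r_4 = 1.3510
beam 5: φ=90°, α=105°
  dir = (cos 105°, sin 105°) = (-0.2588, 0.9659); from cell (4,6)
  next x-line at t=1.2364, next y-line at t=0.1760; Δt_x=3.8637, Δt_y=1.0353
    y: enter (4,7) at t=0.1760
    y: enter (4,8) at t=1.2113 ← occupied
  → r_5 = 1.2113

ranges = [2.6273, 0.7852, 0.7040, 1.3510, 1.2113]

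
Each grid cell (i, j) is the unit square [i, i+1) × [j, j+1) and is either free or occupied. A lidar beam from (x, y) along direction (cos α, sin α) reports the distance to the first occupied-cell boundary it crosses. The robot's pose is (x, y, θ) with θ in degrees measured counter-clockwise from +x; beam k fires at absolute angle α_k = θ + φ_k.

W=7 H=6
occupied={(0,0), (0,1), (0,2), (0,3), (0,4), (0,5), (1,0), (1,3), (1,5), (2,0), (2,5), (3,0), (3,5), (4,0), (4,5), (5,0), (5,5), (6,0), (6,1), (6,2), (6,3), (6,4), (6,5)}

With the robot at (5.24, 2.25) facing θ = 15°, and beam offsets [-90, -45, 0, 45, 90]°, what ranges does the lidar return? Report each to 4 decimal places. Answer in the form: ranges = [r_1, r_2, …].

ranges = [1.2941, 0.8776, 0.7868, 1.5200, 2.8470]

beam 1: φ=-90°, α=285°
  cosα=0.2588 sinα=-0.9659 | (5,2) | tMaxX 2.9364 tMaxY 0.2588 | tΔX 3.8637 tΔY 1.0353
    t=0.2588 [y] (5,1)
    t=1.2941 [y] (5,0) — stop
  → r_1 = 1.2941
beam 2: φ=-45°, α=330°
  cosα=0.8660 sinα=-0.5000 | (5,2) | tMaxX 0.8776 tMaxY 0.5000 | tΔX 1.1547 tΔY 2.0000
    t=0.5000 [y] (5,1)
    t=0.8776 [x] (6,1) — stop
  → r_2 = 0.8776
beam 3: φ=0°, α=15°
  cosα=0.9659 sinα=0.2588 | (5,2) | tMaxX 0.7868 tMaxY 2.8978 | tΔX 1.0353 tΔY 3.8637
    t=0.7868 [x] (6,2) — stop
  → r_3 = 0.7868
beam 4: φ=45°, α=60°
  cosα=0.5000 sinα=0.8660 | (5,2) | tMaxX 1.5200 tMaxY 0.8660 | tΔX 2.0000 tΔY 1.1547
    t=0.8660 [y] (5,3)
    t=1.5200 [x] (6,3) — stop
  → r_4 = 1.5200
beam 5: φ=90°, α=105°
  cosα=-0.2588 sinα=0.9659 | (5,2) | tMaxX 0.9273 tMaxY 0.7765 | tΔX 3.8637 tΔY 1.0353
    t=0.7765 [y] (5,3)
    t=0.9273 [x] (4,3)
    t=1.8117 [y] (4,4)
    t=2.8470 [y] (4,5) — stop
  → r_5 = 2.8470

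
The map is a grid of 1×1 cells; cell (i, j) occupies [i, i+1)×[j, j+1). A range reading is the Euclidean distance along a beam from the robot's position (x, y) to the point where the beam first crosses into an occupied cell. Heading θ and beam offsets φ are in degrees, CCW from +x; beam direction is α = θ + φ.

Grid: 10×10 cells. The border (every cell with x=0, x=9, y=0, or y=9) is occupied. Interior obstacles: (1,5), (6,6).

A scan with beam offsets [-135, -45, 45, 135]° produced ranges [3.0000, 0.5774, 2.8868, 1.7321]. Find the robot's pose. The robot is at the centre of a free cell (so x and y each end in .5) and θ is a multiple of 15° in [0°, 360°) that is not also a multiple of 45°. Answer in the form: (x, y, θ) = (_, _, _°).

The pose lattice has 62·16 = 992 candidates. Test each by forward raycasting.
  (4.5, 5.5, 255°): beam 1 = 4.0415 ≠ 3.0000 ✗
  (8.5, 1.5, 210°): beam 1 = 1.9319 ≠ 3.0000 ✗
  (6.5, 7.5, 105°): beam 1 = 2.8868 ≠ 3.0000 ✗
  (7.5, 2.5, 285°): beam 1 = 6.3509 ≠ 3.0000 ✗
  (6.5, 2.5, 195°): beam 1 = 5.0000 ≠ 3.0000 ✗
  …
  (6.5, 7.5, 285°): r_1=3.0000, r_2=0.5774, r_3=2.8868, r_4=1.7321 — all match ✓
Only this pose fits every beam.

(x, y, θ) = (6.5, 7.5, 285°)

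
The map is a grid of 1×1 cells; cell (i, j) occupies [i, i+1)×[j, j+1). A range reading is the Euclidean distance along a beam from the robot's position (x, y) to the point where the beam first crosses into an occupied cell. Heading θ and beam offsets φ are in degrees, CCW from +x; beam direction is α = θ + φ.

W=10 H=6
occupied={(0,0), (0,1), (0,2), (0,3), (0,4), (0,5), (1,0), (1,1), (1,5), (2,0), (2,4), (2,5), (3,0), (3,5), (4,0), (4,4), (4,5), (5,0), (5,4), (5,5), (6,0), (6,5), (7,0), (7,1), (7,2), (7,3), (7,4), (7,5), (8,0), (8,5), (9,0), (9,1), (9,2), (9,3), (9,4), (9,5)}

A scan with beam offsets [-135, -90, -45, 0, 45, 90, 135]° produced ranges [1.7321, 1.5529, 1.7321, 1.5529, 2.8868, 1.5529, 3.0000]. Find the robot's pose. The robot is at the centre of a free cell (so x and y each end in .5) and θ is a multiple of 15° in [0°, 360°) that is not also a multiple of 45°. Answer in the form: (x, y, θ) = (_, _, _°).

Enumerate (i+0.5, j+0.5, θ) over the 24 free cells and 16 admissible headings. For each, cast all 7 beams and compare to the given ranges.
  (3.5, 2.5, 15°): beam 3 = 3.0000 ≠ 1.7321 ✗
  (6.5, 4.5, 60°): beam 1 = 1.9319 ≠ 1.7321 ✗
  (8.5, 3.5, 15°): beam 1 = 1.0000 ≠ 1.7321 ✗
  (8.5, 4.5, 195°): beam 1 = 0.5774 ≠ 1.7321 ✗
  …
  (5.5, 2.5, 15°): r_1=1.7321, r_2=1.5529, r_3=1.7321, r_4=1.5529, r_5=2.8868, r_6=1.5529, r_7=3.0000 — all match ✓
Only this pose fits every beam.

(x, y, θ) = (5.5, 2.5, 15°)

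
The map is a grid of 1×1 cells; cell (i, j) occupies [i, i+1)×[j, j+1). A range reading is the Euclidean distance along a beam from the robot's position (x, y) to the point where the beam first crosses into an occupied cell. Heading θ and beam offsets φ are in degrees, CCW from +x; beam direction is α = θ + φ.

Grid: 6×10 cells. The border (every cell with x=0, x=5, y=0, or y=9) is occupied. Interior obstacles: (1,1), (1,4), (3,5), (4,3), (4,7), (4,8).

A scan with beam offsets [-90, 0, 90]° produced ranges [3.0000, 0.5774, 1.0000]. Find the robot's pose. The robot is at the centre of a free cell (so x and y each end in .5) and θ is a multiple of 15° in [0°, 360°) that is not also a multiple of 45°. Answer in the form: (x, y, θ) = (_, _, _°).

The pose lattice has 26·16 = 416 candidates. Test each by forward raycasting.
  (1.5, 5.5, 60°): beam 2 = 4.0415 ≠ 0.5774 ✗
  (2.5, 8.5, 150°): beam 1 = 0.5774 ≠ 3.0000 ✗
  (2.5, 4.5, 15°): beam 1 = 3.6235 ≠ 3.0000 ✗
  (4.5, 1.5, 75°): beam 1 = 0.5176 ≠ 3.0000 ✗
  (3.5, 7.5, 240°): beam 1 = 2.8868 ≠ 3.0000 ✗
  …
  (3.5, 7.5, 330°): r_1=3.0000, r_2=0.5774, r_3=1.0000 — all match ✓
Unique over the lattice → pose = (3.5, 7.5, 330°).

(x, y, θ) = (3.5, 7.5, 330°)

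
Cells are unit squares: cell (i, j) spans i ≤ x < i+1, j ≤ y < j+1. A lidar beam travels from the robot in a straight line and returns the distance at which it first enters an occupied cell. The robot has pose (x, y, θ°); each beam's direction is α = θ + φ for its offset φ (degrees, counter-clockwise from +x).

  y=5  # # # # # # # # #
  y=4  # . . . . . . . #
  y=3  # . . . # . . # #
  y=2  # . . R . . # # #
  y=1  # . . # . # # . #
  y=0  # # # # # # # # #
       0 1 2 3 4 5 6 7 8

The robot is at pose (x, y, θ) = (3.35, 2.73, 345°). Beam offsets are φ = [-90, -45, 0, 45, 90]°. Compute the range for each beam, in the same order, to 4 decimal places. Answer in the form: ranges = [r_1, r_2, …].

ranges = [0.7558, 0.8429, 2.7435, 0.7506, 2.3501]

beam 1: φ=-90°, α=255°
  direction (-0.2588, -0.9659); cell (3,2); t to first gridline: x 1.3523, y 0.7558 (then +3.8637 / +1.0353)
    (3,1) via y @ 0.7558  # hit
  → r_1 = 0.7558
beam 2: φ=-45°, α=300°
  direction (0.5000, -0.8660); cell (3,2); t to first gridline: x 1.3000, y 0.8429 (then +2.0000 / +1.1547)
    (3,1) via y @ 0.8429  # hit
  → r_2 = 0.8429
beam 3: φ=0°, α=345°
  direction (0.9659, -0.2588); cell (3,2); t to first gridline: x 0.6729, y 2.8205 (then +1.0353 / +3.8637)
    (4,2) via x @ 0.6729
    (5,2) via x @ 1.7082
    (6,2) via x @ 2.7435  # hit
  → r_3 = 2.7435
beam 4: φ=45°, α=30°
  direction (0.8660, 0.5000); cell (3,2); t to first gridline: x 0.7506, y 0.5400 (then +1.1547 / +2.0000)
    (3,3) via y @ 0.5400
    (4,3) via x @ 0.7506  # hit
  → r_4 = 0.7506
beam 5: φ=90°, α=75°
  direction (0.2588, 0.9659); cell (3,2); t to first gridline: x 2.5114, y 0.2795 (then +3.8637 / +1.0353)
    (3,3) via y @ 0.2795
    (3,4) via y @ 1.3148
    (3,5) via y @ 2.3501  # hit
  → r_5 = 2.3501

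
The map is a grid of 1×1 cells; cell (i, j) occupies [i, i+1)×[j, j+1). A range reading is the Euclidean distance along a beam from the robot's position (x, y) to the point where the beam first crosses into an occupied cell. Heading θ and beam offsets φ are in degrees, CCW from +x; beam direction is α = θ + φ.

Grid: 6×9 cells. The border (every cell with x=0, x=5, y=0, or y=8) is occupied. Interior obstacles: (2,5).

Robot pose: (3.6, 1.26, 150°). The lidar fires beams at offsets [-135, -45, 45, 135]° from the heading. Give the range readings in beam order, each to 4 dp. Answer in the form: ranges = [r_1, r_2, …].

beam 1: φ=-135°, α=15°
  dir = (cos 15°, sin 15°) = (0.9659, 0.2588); from cell (3,1)
  next x-line at t=0.4141, next y-line at t=2.8591; Δt_x=1.0353, Δt_y=3.8637
    x: enter (4,1) at t=0.4141
    x: enter (5,1) at t=1.4494 ← occupied
  → r_1 = 1.4494
beam 2: φ=-45°, α=105°
  dir = (cos 105°, sin 105°) = (-0.2588, 0.9659); from cell (3,1)
  next x-line at t=2.3182, next y-line at t=0.7661; Δt_x=3.8637, Δt_y=1.0353
    y: enter (3,2) at t=0.7661
    y: enter (3,3) at t=1.8014
    x: enter (2,3) at t=2.3182
    y: enter (2,4) at t=2.8367
    y: enter (2,5) at t=3.8719 ← occupied
  → r_2 = 3.8719
beam 3: φ=45°, α=195°
  dir = (cos 195°, sin 195°) = (-0.9659, -0.2588); from cell (3,1)
  next x-line at t=0.6212, next y-line at t=1.0046; Δt_x=1.0353, Δt_y=3.8637
    x: enter (2,1) at t=0.6212
    y: enter (2,0) at t=1.0046 ← occupied
  → r_3 = 1.0046
beam 4: φ=135°, α=285°
  dir = (cos 285°, sin 285°) = (0.2588, -0.9659); from cell (3,1)
  next x-line at t=1.5455, next y-line at t=0.2692; Δt_x=3.8637, Δt_y=1.0353
    y: enter (3,0) at t=0.2692 ← occupied
  → r_4 = 0.2692

ranges = [1.4494, 3.8719, 1.0046, 0.2692]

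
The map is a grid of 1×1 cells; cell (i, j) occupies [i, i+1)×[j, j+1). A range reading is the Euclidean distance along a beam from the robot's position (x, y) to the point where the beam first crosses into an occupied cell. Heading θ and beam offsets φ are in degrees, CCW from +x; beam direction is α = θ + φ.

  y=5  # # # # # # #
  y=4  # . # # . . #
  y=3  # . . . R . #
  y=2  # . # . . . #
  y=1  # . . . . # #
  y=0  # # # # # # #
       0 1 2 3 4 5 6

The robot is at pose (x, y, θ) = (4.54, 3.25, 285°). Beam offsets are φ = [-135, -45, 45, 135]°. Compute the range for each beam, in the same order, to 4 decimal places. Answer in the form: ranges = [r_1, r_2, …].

beam 1: φ=-135°, α=150°
  cosα=-0.8660 sinα=0.5000 | (4,3) | tMaxX 0.6235 tMaxY 1.5000 | tΔX 1.1547 tΔY 2.0000
    t=0.6235 [x] (3,3)
    t=1.5000 [y] (3,4) — stop
  → r_1 = 1.5000
beam 2: φ=-45°, α=240°
  cosα=-0.5000 sinα=-0.8660 | (4,3) | tMaxX 1.0800 tMaxY 0.2887 | tΔX 2.0000 tΔY 1.1547
    t=0.2887 [y] (4,2)
    t=1.0800 [x] (3,2)
    t=1.4434 [y] (3,1)
    t=2.5981 [y] (3,0) — stop
  → r_2 = 2.5981
beam 3: φ=45°, α=330°
  cosα=0.8660 sinα=-0.5000 | (4,3) | tMaxX 0.5312 tMaxY 0.5000 | tΔX 1.1547 tΔY 2.0000
    t=0.5000 [y] (4,2)
    t=0.5312 [x] (5,2)
    t=1.6859 [x] (6,2) — stop
  → r_3 = 1.6859
beam 4: φ=135°, α=60°
  cosα=0.5000 sinα=0.8660 | (4,3) | tMaxX 0.9200 tMaxY 0.8660 | tΔX 2.0000 tΔY 1.1547
    t=0.8660 [y] (4,4)
    t=0.9200 [x] (5,4)
    t=2.0207 [y] (5,5) — stop
  → r_4 = 2.0207

ranges = [1.5000, 2.5981, 1.6859, 2.0207]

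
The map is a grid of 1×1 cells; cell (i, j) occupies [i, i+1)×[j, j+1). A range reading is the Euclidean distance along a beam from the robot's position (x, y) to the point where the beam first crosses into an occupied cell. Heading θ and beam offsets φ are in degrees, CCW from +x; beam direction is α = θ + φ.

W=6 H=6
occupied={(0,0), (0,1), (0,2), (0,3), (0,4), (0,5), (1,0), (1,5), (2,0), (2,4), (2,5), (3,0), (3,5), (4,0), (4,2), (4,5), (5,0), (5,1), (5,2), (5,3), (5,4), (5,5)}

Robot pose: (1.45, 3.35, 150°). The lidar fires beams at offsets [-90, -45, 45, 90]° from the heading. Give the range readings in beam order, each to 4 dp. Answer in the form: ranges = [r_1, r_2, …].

beam 1: φ=-90°, α=60°
  d=(0.5000,0.8660)  start (1,3)  tX=1.1000 tY=0.7506  stride 1/|dx|=2.0000 1/|dy|=1.1547
    cross y-line → (1,4), t=0.7506
    cross x-line → (2,4), t=1.1000 (wall)
  → r_1 = 1.1000
beam 2: φ=-45°, α=105°
  d=(-0.2588,0.9659)  start (1,3)  tX=1.7387 tY=0.6729  stride 1/|dx|=3.8637 1/|dy|=1.0353
    cross y-line → (1,4), t=0.6729
    cross y-line → (1,5), t=1.7082 (wall)
  → r_2 = 1.7082
beam 3: φ=45°, α=195°
  d=(-0.9659,-0.2588)  start (1,3)  tX=0.4659 tY=1.3523  stride 1/|dx|=1.0353 1/|dy|=3.8637
    cross x-line → (0,3), t=0.4659 (wall)
  → r_3 = 0.4659
beam 4: φ=90°, α=240°
  d=(-0.5000,-0.8660)  start (1,3)  tX=0.9000 tY=0.4041  stride 1/|dx|=2.0000 1/|dy|=1.1547
    cross y-line → (1,2), t=0.4041
    cross x-line → (0,2), t=0.9000 (wall)
  → r_4 = 0.9000

ranges = [1.1000, 1.7082, 0.4659, 0.9000]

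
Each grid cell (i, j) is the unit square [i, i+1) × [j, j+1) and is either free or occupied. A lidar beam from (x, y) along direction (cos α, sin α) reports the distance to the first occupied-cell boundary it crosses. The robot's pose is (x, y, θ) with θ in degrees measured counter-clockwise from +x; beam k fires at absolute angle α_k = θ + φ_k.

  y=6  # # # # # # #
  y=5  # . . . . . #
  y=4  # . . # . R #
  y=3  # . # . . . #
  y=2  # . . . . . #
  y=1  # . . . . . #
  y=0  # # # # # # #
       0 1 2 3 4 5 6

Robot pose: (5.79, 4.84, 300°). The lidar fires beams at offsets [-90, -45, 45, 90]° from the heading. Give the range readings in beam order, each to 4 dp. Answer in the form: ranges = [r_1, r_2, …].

beam 1: φ=-90°, α=210°
  dir = (cos 210°, sin 210°) = (-0.8660, -0.5000); from cell (5,4)
  next x-line at t=0.9122, next y-line at t=1.6800; Δt_x=1.1547, Δt_y=2.0000
    x: enter (4,4) at t=0.9122
    y: enter (4,3) at t=1.6800
    x: enter (3,3) at t=2.0669
    x: enter (2,3) at t=3.2216 ← occupied
  → r_1 = 3.2216
beam 2: φ=-45°, α=255°
  dir = (cos 255°, sin 255°) = (-0.2588, -0.9659); from cell (5,4)
  next x-line at t=3.0523, next y-line at t=0.8696; Δt_x=3.8637, Δt_y=1.0353
    y: enter (5,3) at t=0.8696
    y: enter (5,2) at t=1.9049
    y: enter (5,1) at t=2.9402
    x: enter (4,1) at t=3.0523
    y: enter (4,0) at t=3.9755 ← occupied
  → r_2 = 3.9755
beam 3: φ=45°, α=345°
  dir = (cos 345°, sin 345°) = (0.9659, -0.2588); from cell (5,4)
  next x-line at t=0.2174, next y-line at t=3.2455; Δt_x=1.0353, Δt_y=3.8637
    x: enter (6,4) at t=0.2174 ← occupied
  → r_3 = 0.2174
beam 4: φ=90°, α=30°
  dir = (cos 30°, sin 30°) = (0.8660, 0.5000); from cell (5,4)
  next x-line at t=0.2425, next y-line at t=0.3200; Δt_x=1.1547, Δt_y=2.0000
    x: enter (6,4) at t=0.2425 ← occupied
  → r_4 = 0.2425

ranges = [3.2216, 3.9755, 0.2174, 0.2425]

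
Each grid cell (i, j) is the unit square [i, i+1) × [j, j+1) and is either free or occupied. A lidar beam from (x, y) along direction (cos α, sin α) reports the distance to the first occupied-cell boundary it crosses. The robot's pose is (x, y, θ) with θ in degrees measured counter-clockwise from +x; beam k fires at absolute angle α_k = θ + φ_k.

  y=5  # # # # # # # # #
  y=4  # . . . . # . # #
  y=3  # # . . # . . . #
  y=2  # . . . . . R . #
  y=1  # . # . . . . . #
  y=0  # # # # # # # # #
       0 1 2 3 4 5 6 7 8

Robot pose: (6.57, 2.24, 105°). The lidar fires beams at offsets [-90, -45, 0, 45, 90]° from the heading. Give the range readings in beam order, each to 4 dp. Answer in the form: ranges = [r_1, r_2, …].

ranges = [1.4804, 2.0323, 2.2023, 1.8129, 3.6959]

beam 1: φ=-90°, α=15°
  d=(0.9659,0.2588)  start (6,2)  tX=0.4452 tY=2.9364  stride 1/|dx|=1.0353 1/|dy|=3.8637
    cross x-line → (7,2), t=0.4452
    cross x-line → (8,2), t=1.4804 (wall)
  → r_1 = 1.4804
beam 2: φ=-45°, α=60°
  d=(0.5000,0.8660)  start (6,2)  tX=0.8600 tY=0.8776  stride 1/|dx|=2.0000 1/|dy|=1.1547
    cross x-line → (7,2), t=0.8600
    cross y-line → (7,3), t=0.8776
    cross y-line → (7,4), t=2.0323 (wall)
  → r_2 = 2.0323
beam 3: φ=0°, α=105°
  d=(-0.2588,0.9659)  start (6,2)  tX=2.2023 tY=0.7868  stride 1/|dx|=3.8637 1/|dy|=1.0353
    cross y-line → (6,3), t=0.7868
    cross y-line → (6,4), t=1.8221
    cross x-line → (5,4), t=2.2023 (wall)
  → r_3 = 2.2023
beam 4: φ=45°, α=150°
  d=(-0.8660,0.5000)  start (6,2)  tX=0.6582 tY=1.5200  stride 1/|dx|=1.1547 1/|dy|=2.0000
    cross x-line → (5,2), t=0.6582
    cross y-line → (5,3), t=1.5200
    cross x-line → (4,3), t=1.8129 (wall)
  → r_4 = 1.8129
beam 5: φ=90°, α=195°
  d=(-0.9659,-0.2588)  start (6,2)  tX=0.5901 tY=0.9273  stride 1/|dx|=1.0353 1/|dy|=3.8637
    cross x-line → (5,2), t=0.5901
    cross y-line → (5,1), t=0.9273
    cross x-line → (4,1), t=1.6254
    cross x-line → (3,1), t=2.6607
    cross x-line → (2,1), t=3.6959 (wall)
  → r_5 = 3.6959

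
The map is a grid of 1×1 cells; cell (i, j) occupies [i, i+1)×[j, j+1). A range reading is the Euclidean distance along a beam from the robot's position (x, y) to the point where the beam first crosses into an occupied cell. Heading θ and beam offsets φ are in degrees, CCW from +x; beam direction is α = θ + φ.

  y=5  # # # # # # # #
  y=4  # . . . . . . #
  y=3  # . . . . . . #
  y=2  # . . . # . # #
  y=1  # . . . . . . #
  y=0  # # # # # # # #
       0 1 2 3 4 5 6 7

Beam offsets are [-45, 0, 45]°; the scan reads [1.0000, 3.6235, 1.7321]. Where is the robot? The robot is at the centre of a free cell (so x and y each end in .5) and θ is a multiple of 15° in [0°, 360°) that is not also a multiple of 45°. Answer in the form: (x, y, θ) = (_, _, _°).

(x, y, θ) = (3.5, 3.5, 15°)

The pose lattice has 22·16 = 352 candidates. Test each by forward raycasting.
  (3.5, 3.5, 105°): beam 1 = 1.7321 ≠ 1.0000 ✗
  (2.5, 2.5, 300°): beam 1 = 1.5529 ≠ 1.0000 ✗
  (3.5, 2.5, 255°): beam 1 = 2.8868 ≠ 1.0000 ✗
  (3.5, 4.5, 105°): beam 1 = 0.5774 ≠ 1.0000 ✗
  …
  (3.5, 3.5, 15°): r_1=1.0000, r_2=3.6235, r_3=1.7321 — all match ✓
No second candidate reproduces the full scan.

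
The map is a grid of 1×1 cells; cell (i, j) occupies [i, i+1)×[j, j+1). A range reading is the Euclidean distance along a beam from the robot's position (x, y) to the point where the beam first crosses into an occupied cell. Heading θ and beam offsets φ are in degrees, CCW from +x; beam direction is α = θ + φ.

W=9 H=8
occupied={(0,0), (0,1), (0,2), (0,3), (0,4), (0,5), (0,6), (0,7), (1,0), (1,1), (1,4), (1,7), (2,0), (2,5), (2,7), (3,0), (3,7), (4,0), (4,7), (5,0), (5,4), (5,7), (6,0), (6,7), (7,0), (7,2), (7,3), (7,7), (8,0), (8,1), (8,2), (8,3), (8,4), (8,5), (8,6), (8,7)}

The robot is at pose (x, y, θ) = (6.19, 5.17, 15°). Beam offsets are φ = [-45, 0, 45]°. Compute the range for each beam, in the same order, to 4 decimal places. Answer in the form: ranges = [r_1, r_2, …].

ranges = [2.0900, 1.8738, 2.1131]

beam 1: φ=-45°, α=330°
  cosα=0.8660 sinα=-0.5000 | (6,5) | tMaxX 0.9353 tMaxY 0.3400 | tΔX 1.1547 tΔY 2.0000
    t=0.3400 [y] (6,4)
    t=0.9353 [x] (7,4)
    t=2.0900 [x] (8,4) — stop
  → r_1 = 2.0900
beam 2: φ=0°, α=15°
  cosα=0.9659 sinα=0.2588 | (6,5) | tMaxX 0.8386 tMaxY 3.2069 | tΔX 1.0353 tΔY 3.8637
    t=0.8386 [x] (7,5)
    t=1.8738 [x] (8,5) — stop
  → r_2 = 1.8738
beam 3: φ=45°, α=60°
  cosα=0.5000 sinα=0.8660 | (6,5) | tMaxX 1.6200 tMaxY 0.9584 | tΔX 2.0000 tΔY 1.1547
    t=0.9584 [y] (6,6)
    t=1.6200 [x] (7,6)
    t=2.1131 [y] (7,7) — stop
  → r_3 = 2.1131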